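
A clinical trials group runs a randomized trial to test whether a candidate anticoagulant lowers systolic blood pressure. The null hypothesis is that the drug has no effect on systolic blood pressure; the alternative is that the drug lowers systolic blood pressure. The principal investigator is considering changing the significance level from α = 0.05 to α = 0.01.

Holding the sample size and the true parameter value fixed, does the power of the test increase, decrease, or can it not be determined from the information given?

It decreases.

A smaller α moves the rejection region further into the tail. With the alternative true, more outcomes now fall outside the rejection region, so failing to reject becomes more likely.
Since power = 1 − β and β increases, power decreases.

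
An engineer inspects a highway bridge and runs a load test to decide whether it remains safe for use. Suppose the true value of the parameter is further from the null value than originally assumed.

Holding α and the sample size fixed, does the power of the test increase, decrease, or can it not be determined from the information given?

A bigger departure from H₀ is easier for the test to detect, so it fails to reject less often.
Since power = 1 − β and β decreases, power increases.

It increases.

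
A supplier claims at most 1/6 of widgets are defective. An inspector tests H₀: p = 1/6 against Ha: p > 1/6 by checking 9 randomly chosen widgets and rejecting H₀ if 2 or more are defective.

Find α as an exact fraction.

Under H₀, K ~ Binomial(9, 1/6); the Type I error rate is P(K ≥ 2).
α = 1 − P(K ≤ 1) = 1 − 2734375/5038848 = 2304473/5038848.

2304473/5038848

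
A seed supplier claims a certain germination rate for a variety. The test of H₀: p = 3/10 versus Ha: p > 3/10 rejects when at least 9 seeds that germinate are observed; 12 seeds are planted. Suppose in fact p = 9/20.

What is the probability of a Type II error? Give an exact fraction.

β = P(fail to reject H₀ | Ha true) = P(K ≤ 8 | p = 9/20), K ~ Binomial(12, 9/20).
Summing C(12,j)·(9/20)^j·(11/20)^{12-j} for j = 0..8 gives 790057068555953/819200000000000.

790057068555953/819200000000000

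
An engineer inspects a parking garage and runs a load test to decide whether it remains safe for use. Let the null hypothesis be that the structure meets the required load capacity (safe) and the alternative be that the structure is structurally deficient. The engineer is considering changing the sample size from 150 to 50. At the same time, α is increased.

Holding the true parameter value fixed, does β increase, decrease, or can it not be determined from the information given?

Cannot be determined from the information given.

The first change alone would make β increase; the second alone would make β decrease. Which effect dominates depends on the magnitudes, which are not given.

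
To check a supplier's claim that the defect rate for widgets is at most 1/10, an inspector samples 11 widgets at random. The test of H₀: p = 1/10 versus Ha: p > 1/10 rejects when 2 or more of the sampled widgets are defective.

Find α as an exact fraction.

1513215599/5000000000

α = P(reject H₀ | H₀ true) = P(X ≥ 2 | p = 1/10), X ~ Binomial(11, 1/10).
α = 1 − P(X ≤ 1) = 1 − 3486784401/5000000000 = 1513215599/5000000000.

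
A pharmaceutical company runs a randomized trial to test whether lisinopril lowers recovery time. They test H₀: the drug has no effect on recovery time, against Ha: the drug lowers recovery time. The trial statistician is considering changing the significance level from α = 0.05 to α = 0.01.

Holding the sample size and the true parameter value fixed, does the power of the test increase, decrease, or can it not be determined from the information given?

Tightening α shrinks the rejection region. When Ha holds, fewer sample outcomes clear the stricter threshold, so more fall in the acceptance region.
Since power = 1 − β and β increases, power decreases.

It decreases.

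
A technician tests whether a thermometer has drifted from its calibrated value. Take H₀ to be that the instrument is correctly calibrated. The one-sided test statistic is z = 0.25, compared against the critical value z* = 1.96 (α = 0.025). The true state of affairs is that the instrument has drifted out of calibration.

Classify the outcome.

Type II error

Since z = 0.25 ≤ z* = 1.96, H₀ is not rejected.
H₀ is false (actually the instrument has drifted out of calibration).
Failing to reject a false H₀ is a Type II error.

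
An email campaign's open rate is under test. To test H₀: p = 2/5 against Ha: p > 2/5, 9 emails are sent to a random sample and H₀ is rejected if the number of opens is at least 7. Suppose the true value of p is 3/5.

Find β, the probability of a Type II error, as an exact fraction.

A Type II error is failing to reject when Ha holds: with p = 3/5, β = P(X ≤ 6).
Summing C(9,j)·(3/5)^j·(2/5)^{9-j} for j = 0..6 gives 1500416/1953125.

1500416/1953125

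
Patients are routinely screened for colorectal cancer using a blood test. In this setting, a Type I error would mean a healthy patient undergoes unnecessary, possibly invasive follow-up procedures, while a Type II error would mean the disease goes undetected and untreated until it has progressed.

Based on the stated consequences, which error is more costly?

The Type II consequence (the disease goes undetected and untreated until it has progressed) is more severe than the Type I consequence (a healthy patient undergoes unnecessary, possibly invasive follow-up procedures).

Type II error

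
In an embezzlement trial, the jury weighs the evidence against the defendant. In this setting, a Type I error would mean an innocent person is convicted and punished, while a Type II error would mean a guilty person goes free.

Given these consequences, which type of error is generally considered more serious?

Type I error

The Type I consequence (an innocent person is convicted and punished) is more severe than the Type II consequence (a guilty person goes free).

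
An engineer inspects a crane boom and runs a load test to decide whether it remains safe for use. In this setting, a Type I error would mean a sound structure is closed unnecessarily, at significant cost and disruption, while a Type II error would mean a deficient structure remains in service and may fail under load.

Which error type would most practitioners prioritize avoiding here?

The Type II consequence (a deficient structure remains in service and may fail under load) is more severe than the Type I consequence (a sound structure is closed unnecessarily, at significant cost and disruption).

Type II error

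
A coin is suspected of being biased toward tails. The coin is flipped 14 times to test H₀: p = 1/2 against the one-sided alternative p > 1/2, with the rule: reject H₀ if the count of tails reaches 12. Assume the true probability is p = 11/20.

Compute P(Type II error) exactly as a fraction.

805268516435735481/819200000000000000

Under the alternative p = 11/20, S ~ Binomial(14, 11/20); β is the probability the test does not reject, P(S < 12).
Summing C(14,j)·(11/20)^j·(9/20)^{14-j} for j = 0..11 gives 805268516435735481/819200000000000000.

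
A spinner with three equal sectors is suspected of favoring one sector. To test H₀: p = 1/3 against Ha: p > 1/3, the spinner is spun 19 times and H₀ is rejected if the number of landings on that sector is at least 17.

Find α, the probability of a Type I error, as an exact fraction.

Under H₀, K ~ Binomial(19, 1/3), and α = P(K ≥ 17).
Adding the binomial terms for j = 17 through 19 with p = 1/3 yields 241/387420489.

241/387420489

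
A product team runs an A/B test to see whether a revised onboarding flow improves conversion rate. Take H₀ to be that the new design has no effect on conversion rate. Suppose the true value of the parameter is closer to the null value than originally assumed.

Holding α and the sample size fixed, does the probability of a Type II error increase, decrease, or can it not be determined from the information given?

It increases.

A smaller departure from H₀ means the test statistic under Ha is distributed closer to where it would be under H₀; rejection becomes less likely.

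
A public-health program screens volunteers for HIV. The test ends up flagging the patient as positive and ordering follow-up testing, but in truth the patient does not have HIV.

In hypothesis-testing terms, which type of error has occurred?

Type I error

The null hypothesis here is that the patient does not have HIV.
'Flagging the patient as positive and ordering follow-up testing' corresponds to rejecting H₀.
H₀ was rejected but H₀ is true — a Type I error (false positive).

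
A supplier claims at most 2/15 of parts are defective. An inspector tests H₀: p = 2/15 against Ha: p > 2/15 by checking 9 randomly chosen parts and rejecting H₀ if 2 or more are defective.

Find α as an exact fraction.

α = P(reject H₀ | H₀ true) = P(X ≥ 2 | p = 2/15), X ~ Binomial(9, 2/15).
Computing the lower-tail complement: 1 − 25287652351/38443359375 = 13155707024/38443359375.

13155707024/38443359375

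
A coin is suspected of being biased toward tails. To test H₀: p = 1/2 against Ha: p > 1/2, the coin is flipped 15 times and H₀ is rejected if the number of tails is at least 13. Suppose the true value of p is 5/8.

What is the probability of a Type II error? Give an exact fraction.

33725631854457/35184372088832

β = P(fail to reject H₀ | Ha true) = P(S ≤ 12 | p = 5/8), S ~ Binomial(15, 5/8).
Equivalently, β = 1 − P(S ≥ 13) = 33725631854457/35184372088832.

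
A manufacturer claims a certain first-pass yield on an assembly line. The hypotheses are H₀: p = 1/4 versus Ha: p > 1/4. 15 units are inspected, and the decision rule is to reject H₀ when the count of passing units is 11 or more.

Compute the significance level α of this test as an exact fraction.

α = P(reject H₀ | H₀ true) = P(Y ≥ 11 | p = 1/4), with Y ~ Binomial(15, 1/4).
Adding the binomial terms for j = 11 through 15 with p = 1/4 yields 123841/1073741824.

123841/1073741824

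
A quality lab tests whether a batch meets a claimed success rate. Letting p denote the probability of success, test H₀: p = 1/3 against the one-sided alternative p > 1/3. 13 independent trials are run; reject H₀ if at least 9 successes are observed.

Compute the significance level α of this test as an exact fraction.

521/59049

The Type I error probability is α = P(X ≥ 9) computed under H₀, where X ~ Binomial(13, 1/3).
P(X ≥ 9) = Σ_{j=9}^{13} C(13,j)·(1/3)^j·(2/3)^{13-j} = 521/59049.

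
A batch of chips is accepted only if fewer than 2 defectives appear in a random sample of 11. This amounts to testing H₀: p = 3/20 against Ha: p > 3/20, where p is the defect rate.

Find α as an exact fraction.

2080006099551/4096000000000

Under H₀, X ~ Binomial(11, 3/20); the Type I error rate is P(X ≥ 2).
Computing the lower-tail complement: 1 − 2015993900449/4096000000000 = 2080006099551/4096000000000.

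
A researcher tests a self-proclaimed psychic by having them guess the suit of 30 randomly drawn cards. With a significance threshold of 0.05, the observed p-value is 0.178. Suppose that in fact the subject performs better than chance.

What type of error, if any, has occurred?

The conventional null hypothesis is that the subject is guessing at random (p = 1/4).
Since p = 0.178 ≥ α = 0.05, H₀ is not rejected.
H₀ is false (actually the subject performs better than chance).
Failing to reject a false H₀ is a Type II error.

Type II error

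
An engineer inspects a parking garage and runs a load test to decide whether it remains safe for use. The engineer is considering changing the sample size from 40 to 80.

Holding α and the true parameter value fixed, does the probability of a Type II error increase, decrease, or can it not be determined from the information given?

It decreases.

Increasing n separates the H₀ and Ha sampling distributions, so under Ha fewer outcomes land in the acceptance region.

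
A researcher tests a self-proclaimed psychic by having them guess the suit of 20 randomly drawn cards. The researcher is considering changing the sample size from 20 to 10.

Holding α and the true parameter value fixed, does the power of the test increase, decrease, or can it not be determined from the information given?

With less data the test statistic is noisier; under Ha, more outcomes land inside the acceptance region.
Since power = 1 − β and β increases, power decreases.

It decreases.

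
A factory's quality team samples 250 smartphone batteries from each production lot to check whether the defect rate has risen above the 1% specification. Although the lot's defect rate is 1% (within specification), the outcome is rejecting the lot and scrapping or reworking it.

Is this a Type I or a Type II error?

The null hypothesis here is that the lot's defect rate is 1% (within specification).
'Rejecting the lot and scrapping or reworking it' corresponds to rejecting H₀.
H₀ was rejected but H₀ is true — a Type I error (false positive).

Type I error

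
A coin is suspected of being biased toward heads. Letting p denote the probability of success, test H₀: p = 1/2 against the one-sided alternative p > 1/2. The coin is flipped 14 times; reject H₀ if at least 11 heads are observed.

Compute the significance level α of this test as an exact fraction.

α = P(reject H₀ | H₀ true) = P(X ≥ 11 | p = 1/2), with X ~ Binomial(14, 1/2).
P(X ≥ 11) = [C(14,11) + C(14,12) + C(14,13) + C(14,14)] / 2^14 = (364 + 91 + 14 + 1) / 16384 = 470/16384 = 235/8192.

235/8192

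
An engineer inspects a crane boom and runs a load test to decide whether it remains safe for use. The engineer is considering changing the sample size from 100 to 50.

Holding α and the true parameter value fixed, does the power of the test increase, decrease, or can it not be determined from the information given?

It decreases.

A smaller sample increases the standard error, so the sampling distributions under H₀ and Ha overlap more.
Since power = 1 − β and β increases, power decreases.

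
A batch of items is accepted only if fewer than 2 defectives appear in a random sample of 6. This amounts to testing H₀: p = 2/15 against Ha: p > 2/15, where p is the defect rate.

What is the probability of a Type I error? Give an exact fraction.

The significance level is the probability, assuming p = 2/15, of seeing 2 or more defectives in 6 draws.
α = 1 − P(K ≤ 1) = 1 − 371293/455625 = 84332/455625.

84332/455625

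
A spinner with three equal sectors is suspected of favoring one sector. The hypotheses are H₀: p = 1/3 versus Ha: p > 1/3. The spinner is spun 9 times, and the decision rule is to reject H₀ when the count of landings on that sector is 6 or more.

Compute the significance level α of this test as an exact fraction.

Under H₀, X ~ Binomial(9, 1/3), and α = P(X ≥ 6).
Summing C(9,j)(1/3)^j(2/3)^{9−j} for j = 6,…,9 gives 835/19683.

835/19683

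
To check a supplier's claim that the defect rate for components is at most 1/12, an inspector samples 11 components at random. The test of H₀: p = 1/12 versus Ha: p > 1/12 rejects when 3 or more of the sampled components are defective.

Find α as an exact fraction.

α = P(reject H₀ | H₀ true) = P(Y ≥ 3 | p = 1/12), Y ~ Binomial(11, 1/12).
Computing the lower-tail complement: 1 − 25937424601/27518828544 = 1581403943/27518828544.

1581403943/27518828544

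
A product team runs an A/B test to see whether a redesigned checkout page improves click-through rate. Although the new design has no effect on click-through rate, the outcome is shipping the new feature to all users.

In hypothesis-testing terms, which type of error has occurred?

The null hypothesis here is that the new design has no effect on click-through rate.
'Shipping the new feature to all users' corresponds to rejecting H₀.
H₀ was rejected but H₀ is true — a Type I error (false positive).

Type I error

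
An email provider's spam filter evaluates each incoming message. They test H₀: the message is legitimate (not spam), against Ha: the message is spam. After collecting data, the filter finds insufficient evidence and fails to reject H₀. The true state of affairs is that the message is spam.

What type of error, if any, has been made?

H₀ was not rejected, but H₀ is actually false.
Failing to reject a false null hypothesis is a Type II error (false negative).

Type II error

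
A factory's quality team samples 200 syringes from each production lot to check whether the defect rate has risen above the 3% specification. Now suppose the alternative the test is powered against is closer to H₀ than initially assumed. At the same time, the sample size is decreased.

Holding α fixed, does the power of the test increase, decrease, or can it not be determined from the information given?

A smaller departure from H₀ means the test statistic under Ha is distributed closer to where it would be under H₀; rejection becomes less likely. With less data the test statistic is noisier; under Ha, more outcomes land inside the acceptance region. Both changes push β in the same direction.
Since power = 1 − β and β increases, power decreases.

It decreases.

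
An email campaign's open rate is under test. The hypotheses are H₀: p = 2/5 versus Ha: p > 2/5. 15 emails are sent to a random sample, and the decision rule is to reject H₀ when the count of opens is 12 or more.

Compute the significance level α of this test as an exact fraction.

58830848/30517578125

Under H₀, S ~ Binomial(15, 2/5), and α = P(S ≥ 12).
Summing C(15,j)(2/5)^j(3/5)^{15−j} for j = 12,…,15 gives 58830848/30517578125.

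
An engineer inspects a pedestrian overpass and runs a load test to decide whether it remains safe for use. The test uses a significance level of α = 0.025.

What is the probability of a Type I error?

The significance level α is, by definition, the probability of a Type I error — P(reject H₀ | H₀ true).

0.025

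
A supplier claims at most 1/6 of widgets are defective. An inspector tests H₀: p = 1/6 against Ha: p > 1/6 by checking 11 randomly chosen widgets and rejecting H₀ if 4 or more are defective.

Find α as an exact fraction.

1444669/15116544

The significance level is the probability, assuming p = 1/6, of seeing 4 or more defectives in 11 draws.
Via the complement, α = 1 − Σ_{j=0}^{3} C(11,j)(1/6)^j(5/6)^{11-j} = 1444669/15116544.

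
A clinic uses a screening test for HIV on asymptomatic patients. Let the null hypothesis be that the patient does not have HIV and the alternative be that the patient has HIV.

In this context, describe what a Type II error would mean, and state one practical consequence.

A Type II error is failing to reject H₀ when H₀ is false.
Here that means clearing the patient as negative when actually the patient has HIV.

A Type II error would mean concluding that the patient does not have HIV (or at least failing to establish that the patient has HIV) when in fact the patient has HIV. Consequence: a patient with HIV is told they are healthy and receives no treatment.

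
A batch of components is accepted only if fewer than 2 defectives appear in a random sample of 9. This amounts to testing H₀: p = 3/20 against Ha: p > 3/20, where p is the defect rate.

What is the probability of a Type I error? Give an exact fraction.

51266668149/128000000000

α = P(reject H₀ | H₀ true) = P(K ≥ 2 | p = 3/20), K ~ Binomial(9, 3/20).
α = 1 − P(K ≤ 1) = 1 − 76733331851/128000000000 = 51266668149/128000000000.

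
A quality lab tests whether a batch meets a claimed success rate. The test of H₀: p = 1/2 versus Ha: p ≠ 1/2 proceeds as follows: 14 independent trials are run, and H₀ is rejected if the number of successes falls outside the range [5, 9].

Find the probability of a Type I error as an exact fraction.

1471/8192

α = P(S ≤ 4 or S ≥ 10 | p = 1/2), S ~ Binomial(14, 1/2).
By symmetry, α = 2·P(S ≤ 4) = 2·(1 + 14 + 91 + 364 + 1001)/16384 = 2942/16384 = 1471/8192.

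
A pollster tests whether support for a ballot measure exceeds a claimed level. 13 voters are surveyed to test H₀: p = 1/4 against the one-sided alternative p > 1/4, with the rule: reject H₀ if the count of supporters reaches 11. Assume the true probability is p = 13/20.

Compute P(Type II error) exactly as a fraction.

Under the alternative p = 13/20, S ~ Binomial(13, 13/20); β is the probability the test does not reject, P(S < 11).
Summing C(13,j)·(13/20)^j·(7/20)^{13-j} for j = 0..10 gives 36323681060626281/40960000000000000.

36323681060626281/40960000000000000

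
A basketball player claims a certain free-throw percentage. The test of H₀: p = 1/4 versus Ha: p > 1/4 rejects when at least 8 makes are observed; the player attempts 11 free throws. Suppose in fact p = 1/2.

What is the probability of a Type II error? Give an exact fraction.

Under the alternative p = 1/2, S ~ Binomial(11, 1/2); β is the probability the test does not reject, P(S < 8).
Equivalently, β = 1 − P(S ≥ 8) = 227/256.

227/256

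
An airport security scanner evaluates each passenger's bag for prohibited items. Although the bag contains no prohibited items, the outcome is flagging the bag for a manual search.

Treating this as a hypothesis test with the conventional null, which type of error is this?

Type I error

The null hypothesis here is that the bag contains no prohibited items.
'Flagging the bag for a manual search' corresponds to rejecting H₀.
H₀ was rejected but H₀ is true — a Type I error (false positive).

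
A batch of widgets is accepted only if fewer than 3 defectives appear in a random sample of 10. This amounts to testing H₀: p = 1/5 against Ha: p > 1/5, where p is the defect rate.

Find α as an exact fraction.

α = P(reject H₀ | H₀ true) = P(X ≥ 3 | p = 1/5), X ~ Binomial(10, 1/5).
Via the complement, α = 1 − Σ_{j=0}^{2} C(10,j)(1/5)^j(4/5)^{10-j} = 3146489/9765625.

3146489/9765625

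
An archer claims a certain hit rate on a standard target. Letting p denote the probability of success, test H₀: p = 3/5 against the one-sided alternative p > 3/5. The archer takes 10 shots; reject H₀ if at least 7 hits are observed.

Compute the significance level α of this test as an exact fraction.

3733209/9765625

α = P(reject H₀ | H₀ true) = P(X ≥ 7 | p = 3/5), with X ~ Binomial(10, 3/5).
P(X ≥ 7) = Σ_{j=7}^{10} C(10,j)·(3/5)^j·(2/5)^{10-j} = 3733209/9765625.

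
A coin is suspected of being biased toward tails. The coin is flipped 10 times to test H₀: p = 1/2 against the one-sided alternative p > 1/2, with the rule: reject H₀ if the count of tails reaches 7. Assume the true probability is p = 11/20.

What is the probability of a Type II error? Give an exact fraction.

Under the alternative p = 11/20, Y ~ Binomial(10, 11/20); β is the probability the test does not reject, P(Y < 7).
Summing C(10,j)·(11/20)^j·(9/20)^{10-j} for j = 0..6 gives 1878942860721/2560000000000.

1878942860721/2560000000000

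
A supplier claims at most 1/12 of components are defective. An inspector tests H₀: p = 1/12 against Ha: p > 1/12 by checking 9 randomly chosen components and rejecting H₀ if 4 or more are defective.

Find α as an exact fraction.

Under H₀, S ~ Binomial(9, 1/12); the Type I error rate is P(S ≥ 4).
Computing the lower-tail complement: 1 − 1284381725/1289945088 = 5563363/1289945088.

5563363/1289945088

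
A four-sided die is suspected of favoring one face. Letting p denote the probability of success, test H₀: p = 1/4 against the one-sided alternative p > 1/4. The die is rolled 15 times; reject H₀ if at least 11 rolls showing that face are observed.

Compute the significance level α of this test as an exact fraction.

α = P(reject H₀ | H₀ true) = P(S ≥ 11 | p = 1/4), with S ~ Binomial(15, 1/4).
Summing C(15,j)(1/4)^j(3/4)^{15−j} for j = 11,…,15 gives 123841/1073741824.

123841/1073741824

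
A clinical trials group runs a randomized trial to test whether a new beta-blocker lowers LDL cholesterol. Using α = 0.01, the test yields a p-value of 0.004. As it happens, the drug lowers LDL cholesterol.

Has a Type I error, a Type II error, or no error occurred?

Neither — the decision is correct.

The conventional null hypothesis is that the drug has no effect on LDL cholesterol.
Since p = 0.004 < α = 0.01, H₀ is rejected.
H₀ is false (actually the drug lowers LDL cholesterol).
The decision matches the true state — no error.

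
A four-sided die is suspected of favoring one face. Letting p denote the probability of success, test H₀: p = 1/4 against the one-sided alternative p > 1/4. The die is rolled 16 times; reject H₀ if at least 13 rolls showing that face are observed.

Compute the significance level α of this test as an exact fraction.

The Type I error probability is α = P(K ≥ 13) computed under H₀, where K ~ Binomial(16, 1/4).
Adding the binomial terms for j = 13 through 16 with p = 1/4 yields 16249/4294967296.

16249/4294967296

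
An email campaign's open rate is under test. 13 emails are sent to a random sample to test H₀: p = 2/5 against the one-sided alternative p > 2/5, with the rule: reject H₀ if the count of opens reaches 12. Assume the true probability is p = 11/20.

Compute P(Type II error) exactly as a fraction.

636861571623279/640000000000000

β = P(fail to reject H₀ | Ha true) = P(X ≤ 11 | p = 11/20), X ~ Binomial(13, 11/20).
Summing C(13,j)·(11/20)^j·(9/20)^{13-j} for j = 0..11 gives 636861571623279/640000000000000.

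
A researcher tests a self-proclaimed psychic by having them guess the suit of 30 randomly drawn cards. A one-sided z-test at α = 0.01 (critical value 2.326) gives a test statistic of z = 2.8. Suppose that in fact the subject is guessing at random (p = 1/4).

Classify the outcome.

The conventional null hypothesis is that the subject is guessing at random (p = 1/4).
Since z = 2.8 > z* = 2.326, H₀ is rejected.
H₀ is true (actually the subject is guessing at random (p = 1/4)).
Rejecting a true H₀ is a Type I error.

Type I error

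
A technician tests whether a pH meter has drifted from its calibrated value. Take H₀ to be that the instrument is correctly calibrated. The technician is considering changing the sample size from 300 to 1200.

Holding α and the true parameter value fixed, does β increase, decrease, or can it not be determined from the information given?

It decreases.

Increasing n separates the H₀ and Ha sampling distributions, so under Ha fewer outcomes land in the acceptance region.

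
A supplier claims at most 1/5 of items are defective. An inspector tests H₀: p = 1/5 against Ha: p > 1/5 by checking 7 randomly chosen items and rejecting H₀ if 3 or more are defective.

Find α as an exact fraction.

The significance level is the probability, assuming p = 1/5, of seeing 3 or more defectives in 7 draws.
Computing the lower-tail complement: 1 − 13312/15625 = 2313/15625.

2313/15625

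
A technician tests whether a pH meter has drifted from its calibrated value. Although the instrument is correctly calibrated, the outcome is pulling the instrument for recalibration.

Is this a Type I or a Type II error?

Type I error

The null hypothesis here is that the instrument is correctly calibrated.
'Pulling the instrument for recalibration' corresponds to rejecting H₀.
H₀ was rejected but H₀ is true — a Type I error (false positive).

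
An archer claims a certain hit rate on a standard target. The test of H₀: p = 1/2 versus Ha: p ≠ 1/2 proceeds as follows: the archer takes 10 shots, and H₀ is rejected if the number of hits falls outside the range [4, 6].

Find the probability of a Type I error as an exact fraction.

11/32

α = P(S ≤ 3 or S ≥ 7 | p = 1/2), S ~ Binomial(10, 1/2).
The two tails are symmetric, so α = 2·(1 + 10 + 45 + 120)/2^10 = 352/1024 = 11/32.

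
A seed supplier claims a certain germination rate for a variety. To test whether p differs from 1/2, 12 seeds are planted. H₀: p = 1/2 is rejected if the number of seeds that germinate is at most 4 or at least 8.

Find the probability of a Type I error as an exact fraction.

The significance level is the null-hypothesis probability of the rejection region {≤4} ∪ {≥8}.
By symmetry, α = 2·P(K ≤ 4) = 2·(1 + 12 + 66 + 220 + 495)/4096 = 1588/4096 = 397/1024.

397/1024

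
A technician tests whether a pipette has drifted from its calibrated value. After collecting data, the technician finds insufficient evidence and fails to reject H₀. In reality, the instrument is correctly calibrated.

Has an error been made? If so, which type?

The conventional null hypothesis here is that the instrument is correctly calibrated.
The test retained a true H₀ — the decision matches the true state.

Neither — the decision is correct.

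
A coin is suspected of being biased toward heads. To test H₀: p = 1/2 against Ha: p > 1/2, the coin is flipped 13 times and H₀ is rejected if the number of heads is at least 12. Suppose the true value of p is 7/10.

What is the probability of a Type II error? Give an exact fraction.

A Type II error is failing to reject when Ha holds: with p = 7/10, β = P(K ≤ 11).
Summing C(13,j)·(7/10)^j·(3/10)^{13-j} for j = 0..11 gives 4681650394377/5000000000000.

4681650394377/5000000000000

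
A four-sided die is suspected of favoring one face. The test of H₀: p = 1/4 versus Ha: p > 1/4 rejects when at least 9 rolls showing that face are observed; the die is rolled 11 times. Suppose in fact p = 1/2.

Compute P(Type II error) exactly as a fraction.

1981/2048

β = P(fail to reject H₀ | Ha true) = P(X ≤ 8 | p = 1/2), X ~ Binomial(11, 1/2).
Summing C(11,j)·(1/2)^j·(1/2)^{11-j} for j = 0..8 gives 1981/2048.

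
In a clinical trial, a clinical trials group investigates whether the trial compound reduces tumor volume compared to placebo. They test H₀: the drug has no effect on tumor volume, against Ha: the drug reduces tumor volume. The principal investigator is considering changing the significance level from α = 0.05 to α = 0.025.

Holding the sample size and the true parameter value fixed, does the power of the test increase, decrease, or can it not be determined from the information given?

It decreases.

Lowering α raises the bar for rejection; under Ha, the test now fails to reject on outcomes it previously would have rejected.
Since power = 1 − β and β increases, power decreases.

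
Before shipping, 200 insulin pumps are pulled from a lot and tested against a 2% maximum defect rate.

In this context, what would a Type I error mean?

With the conventional null hypothesis that the lot's defect rate is 2% (within specification):
A Type I error is rejecting H₀ when H₀ is true.
Here that means rejecting the lot and scrapping or reworking it when actually the lot's defect rate is 2% (within specification).

A Type I error would mean concluding that the lot's defect rate exceeds 2% when in fact the lot's defect rate is 2% (within specification).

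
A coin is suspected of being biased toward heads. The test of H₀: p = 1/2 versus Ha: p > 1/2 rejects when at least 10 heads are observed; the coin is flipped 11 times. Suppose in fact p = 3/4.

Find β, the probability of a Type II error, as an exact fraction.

β = P(fail to reject H₀ | Ha true) = P(K ≤ 9 | p = 3/4), K ~ Binomial(11, 3/4).
Summing C(11,j)·(3/4)^j·(1/4)^{11-j} for j = 0..9 gives 1683809/2097152.

1683809/2097152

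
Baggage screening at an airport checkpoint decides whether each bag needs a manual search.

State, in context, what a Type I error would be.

A Type I error would mean concluding that the bag contains a prohibited item when in fact the bag contains no prohibited items.

With the conventional null hypothesis that the bag contains no prohibited items:
A Type I error is rejecting H₀ when H₀ is true.
Here that means flagging the bag for a manual search when actually the bag contains no prohibited items.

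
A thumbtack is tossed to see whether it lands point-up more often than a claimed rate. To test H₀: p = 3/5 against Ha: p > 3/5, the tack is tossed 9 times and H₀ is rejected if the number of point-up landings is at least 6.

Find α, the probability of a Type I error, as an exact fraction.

α = P(reject H₀ | H₀ true) = P(S ≥ 6 | p = 3/5), with S ~ Binomial(9, 3/5).
P(S ≥ 6) = Σ_{j=6}^{9} C(9,j)·(3/5)^j·(2/5)^{9-j} = 942597/1953125.

942597/1953125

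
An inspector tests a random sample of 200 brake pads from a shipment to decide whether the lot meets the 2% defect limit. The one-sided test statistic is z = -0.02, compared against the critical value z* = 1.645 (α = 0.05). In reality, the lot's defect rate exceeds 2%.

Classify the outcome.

Type II error

The conventional null hypothesis is that the lot's defect rate is 2% (within specification).
Since z = -0.02 ≤ z* = 1.645, H₀ is not rejected.
H₀ is false (actually the lot's defect rate exceeds 2%).
Failing to reject a false H₀ is a Type II error.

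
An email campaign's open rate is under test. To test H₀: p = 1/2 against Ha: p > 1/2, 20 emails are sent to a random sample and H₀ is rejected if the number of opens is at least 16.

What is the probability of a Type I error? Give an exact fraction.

1549/262144

α = P(reject H₀ | H₀ true) = P(Y ≥ 16 | p = 1/2), with Y ~ Binomial(20, 1/2).
That's C(20,16) + C(20,17) + C(20,18) + C(20,19) + C(20,20) over 2^20, i.e. (4845 + 1140 + 190 + 20 + 1)/1048576 = 6196/1048576 = 1549/262144.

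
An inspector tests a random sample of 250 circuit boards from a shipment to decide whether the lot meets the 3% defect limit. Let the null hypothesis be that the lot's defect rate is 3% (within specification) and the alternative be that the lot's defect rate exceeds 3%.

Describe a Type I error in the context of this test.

A Type I error is rejecting H₀ when H₀ is true.
Here that means rejecting the lot and scrapping or reworking it when actually the lot's defect rate is 3% (within specification).

A Type I error would mean concluding that the lot's defect rate exceeds 3% when in fact the lot's defect rate is 3% (within specification).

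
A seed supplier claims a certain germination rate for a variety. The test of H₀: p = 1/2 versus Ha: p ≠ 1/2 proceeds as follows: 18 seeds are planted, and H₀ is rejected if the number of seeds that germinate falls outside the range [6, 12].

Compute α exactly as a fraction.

1577/16384

Under H₀, K ~ Binomial(18, 1/2); α is the probability of landing in either tail, P(K ≤ 5) + P(K ≥ 13).
The two tails are symmetric, so α = 2·(1 + 18 + 153 + 816 + 3060 + 8568)/2^18 = 25232/262144 = 1577/16384.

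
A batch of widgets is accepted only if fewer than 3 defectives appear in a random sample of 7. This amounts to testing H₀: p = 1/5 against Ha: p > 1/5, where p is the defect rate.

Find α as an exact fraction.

2313/15625

The significance level is the probability, assuming p = 1/5, of seeing 3 or more defectives in 7 draws.
α = 1 − P(S ≤ 2) = 1 − 13312/15625 = 2313/15625.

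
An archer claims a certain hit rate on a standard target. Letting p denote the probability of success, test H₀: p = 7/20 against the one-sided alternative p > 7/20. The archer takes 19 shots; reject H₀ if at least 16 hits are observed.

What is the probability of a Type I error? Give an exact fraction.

4867859971043445677/327680000000000000000000

Under H₀, Y ~ Binomial(19, 7/20), and α = P(Y ≥ 16).
Adding the binomial terms for j = 16 through 19 with p = 7/20 yields 4867859971043445677/327680000000000000000000.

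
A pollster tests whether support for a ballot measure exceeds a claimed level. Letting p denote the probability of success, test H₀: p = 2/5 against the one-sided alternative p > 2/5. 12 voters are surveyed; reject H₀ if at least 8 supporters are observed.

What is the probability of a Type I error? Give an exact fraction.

2798336/48828125

The Type I error probability is α = P(K ≥ 8) computed under H₀, where K ~ Binomial(12, 2/5).
Adding the binomial terms for j = 8 through 12 with p = 2/5 yields 2798336/48828125.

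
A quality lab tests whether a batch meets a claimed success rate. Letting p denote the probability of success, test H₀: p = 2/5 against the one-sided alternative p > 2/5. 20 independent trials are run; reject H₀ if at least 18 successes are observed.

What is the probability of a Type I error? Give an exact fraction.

480772096/95367431640625

The Type I error probability is α = P(K ≥ 18) computed under H₀, where K ~ Binomial(20, 2/5).
P(K ≥ 18) = Σ_{j=18}^{20} C(20,j)·(2/5)^j·(3/5)^{20-j} = 480772096/95367431640625.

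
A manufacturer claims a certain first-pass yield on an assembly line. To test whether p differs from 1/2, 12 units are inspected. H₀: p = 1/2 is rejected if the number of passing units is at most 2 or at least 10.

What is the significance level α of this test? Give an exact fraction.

79/2048

Under H₀, S ~ Binomial(12, 1/2); α is the probability of landing in either tail, P(S ≤ 2) + P(S ≥ 10).
Each tail has probability (1 + 12 + 66)/4096; doubling gives α = 158/4096 = 79/2048.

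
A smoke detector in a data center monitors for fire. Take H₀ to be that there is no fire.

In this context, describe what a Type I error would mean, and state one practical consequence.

A Type I error is rejecting H₀ when H₀ is true.
Here that means sounding the alarm and evacuating the building when actually there is no fire.

A Type I error would mean concluding that there is a fire when in fact there is no fire. Consequence: the building is evacuated for a false alarm, disrupting work.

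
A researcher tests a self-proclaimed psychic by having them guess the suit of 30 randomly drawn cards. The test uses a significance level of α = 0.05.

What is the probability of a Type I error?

The significance level α is, by definition, the probability of a Type I error — P(reject H₀ | H₀ true).

0.05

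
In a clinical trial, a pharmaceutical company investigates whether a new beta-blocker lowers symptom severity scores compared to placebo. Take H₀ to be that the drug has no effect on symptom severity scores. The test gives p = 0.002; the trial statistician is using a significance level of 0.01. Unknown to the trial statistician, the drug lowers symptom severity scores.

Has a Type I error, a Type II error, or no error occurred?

No error (correct decision).

Since p = 0.002 < α = 0.01, H₀ is rejected.
H₀ is false (actually the drug lowers symptom severity scores).
The decision matches the true state — no error.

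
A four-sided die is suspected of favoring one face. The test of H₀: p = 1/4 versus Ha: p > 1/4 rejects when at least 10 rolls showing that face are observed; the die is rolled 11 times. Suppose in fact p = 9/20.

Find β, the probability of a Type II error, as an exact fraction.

20434671802787/20480000000000

β = P(fail to reject H₀ | Ha true) = P(X ≤ 9 | p = 9/20), X ~ Binomial(11, 9/20).
Equivalently, β = 1 − P(X ≥ 10) = 20434671802787/20480000000000.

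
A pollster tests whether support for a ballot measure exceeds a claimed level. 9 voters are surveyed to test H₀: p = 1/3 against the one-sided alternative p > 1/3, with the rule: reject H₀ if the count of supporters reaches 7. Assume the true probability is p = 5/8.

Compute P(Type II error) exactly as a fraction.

β = P(fail to reject H₀ | Ha true) = P(X ≤ 6 | p = 5/8), X ~ Binomial(9, 5/8).
Adding the binomial probabilities P(X=0)+…+P(X=6) at p = 5/8 gives 24101307/33554432.

24101307/33554432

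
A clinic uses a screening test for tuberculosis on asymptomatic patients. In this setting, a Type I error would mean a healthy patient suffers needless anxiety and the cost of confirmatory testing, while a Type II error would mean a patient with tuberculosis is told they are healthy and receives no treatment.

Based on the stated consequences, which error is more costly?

Type II error

The Type II consequence (a patient with tuberculosis is told they are healthy and receives no treatment) is more severe than the Type I consequence (a healthy patient suffers needless anxiety and the cost of confirmatory testing).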